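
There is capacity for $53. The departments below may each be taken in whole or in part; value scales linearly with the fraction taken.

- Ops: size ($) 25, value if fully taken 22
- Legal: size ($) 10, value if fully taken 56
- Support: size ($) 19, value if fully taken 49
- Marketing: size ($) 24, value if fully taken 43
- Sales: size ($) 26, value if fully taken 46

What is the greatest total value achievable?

148

Rank by value-to-size ratio: Legal 56/10≈5.6, Support 49/19≈2.58, Marketing 43/24≈1.79, Sales 46/26≈1.77, Ops 22/25≈0.88.
All 10 $ of Legal fit (value 56) ; 43 remain.
Take all of Support (19 $, value 49) ; 24 $ left.
Marketing: take in full, 24 $ for value 43 ; 0 left.
Total value = 148.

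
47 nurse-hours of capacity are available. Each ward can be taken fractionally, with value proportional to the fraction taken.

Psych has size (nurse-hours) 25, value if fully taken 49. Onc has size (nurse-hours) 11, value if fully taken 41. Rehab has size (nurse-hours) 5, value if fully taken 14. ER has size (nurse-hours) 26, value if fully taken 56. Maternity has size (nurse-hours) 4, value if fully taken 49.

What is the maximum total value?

161.96

Best value per unit of size first: Maternity 49/4≈12.2, Onc 41/11≈3.73, Rehab 14/5≈2.8, ER 56/26≈2.15, Psych 49/25≈1.96.
All 4 nurse-hours of Maternity fit (value 49) — 43 remain.
Onc: take in full, 11 nurse-hours for value 41 — 32 left.
Take all of Rehab (5 nurse-hours, value 14) — 27 nurse-hours left.
Take all of ER (26 nurse-hours, value 56) — 1 nurse-hours left.
Fill the last 1 nurse-hours with part of Psych: 1/25 of it earns 1.96.
Total value = 161.96.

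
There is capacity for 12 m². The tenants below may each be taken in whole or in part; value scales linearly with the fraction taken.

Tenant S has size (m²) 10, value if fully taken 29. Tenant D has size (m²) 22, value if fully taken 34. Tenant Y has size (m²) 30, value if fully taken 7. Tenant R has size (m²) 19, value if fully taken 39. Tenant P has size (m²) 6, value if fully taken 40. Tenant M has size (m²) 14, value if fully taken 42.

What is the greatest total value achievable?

Rank by value-to-size ratio: Tenant P 40/6≈6.67, Tenant M 42/14≈3, Tenant S 29/10≈2.9, Tenant R 39/19≈2.05, Tenant D 34/22≈1.55, Tenant Y 7/30≈0.233.
All 6 m² of Tenant P fit (value 40) → 6 remain.
6 m² left: a 6/14 share of Tenant M gives 42×6/14 = 18.
Total value = 58.

58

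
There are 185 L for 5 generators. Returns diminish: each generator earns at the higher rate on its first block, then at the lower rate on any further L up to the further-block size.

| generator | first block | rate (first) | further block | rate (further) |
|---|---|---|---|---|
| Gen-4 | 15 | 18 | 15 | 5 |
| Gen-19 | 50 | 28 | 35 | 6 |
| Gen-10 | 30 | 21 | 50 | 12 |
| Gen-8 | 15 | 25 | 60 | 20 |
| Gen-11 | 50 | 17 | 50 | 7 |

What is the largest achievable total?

Rank every tier by rate: Gen-19/T1 28 > Gen-8/T1 25 > Gen-10/T1 21 > Gen-8/T2 20 > Gen-4/T1 18 > Gen-11/T1 17 > Gen-10/T2 12 > Gen-11/T2 7 > Gen-19/T2 6 > Gen-4/T2 5.
Fill Gen-19 T1 block (50 at 28) → 135 left.
Gen-8/T1 (25): +15 → 120 left.
Fill Gen-10 T1 block (30 at 21) → 90 left.
Fill Gen-8 T2 block (60 at 20) → 30 left.
Gen-4 T1 at 18: fill all 15 → 15 left.
15 remain; put them into Gen-11 T1 at 17.
Total = 28×50 + 25×15 + 21×30 + 20×60 + 18×15 + 17×15 = 4130.

4130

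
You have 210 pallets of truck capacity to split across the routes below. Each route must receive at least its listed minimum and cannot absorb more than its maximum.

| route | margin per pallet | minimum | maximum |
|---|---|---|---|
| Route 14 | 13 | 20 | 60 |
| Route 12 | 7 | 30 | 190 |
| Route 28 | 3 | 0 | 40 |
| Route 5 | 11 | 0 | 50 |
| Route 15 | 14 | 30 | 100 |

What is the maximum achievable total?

2610

Meeting every minimum uses 20+30+0+0+30 = 80 pallets, leaving 130.
Highest margin per pallet first: Route 15 14 > Route 14 13 > Route 5 11 > Route 12 7 > Route 28 3.
Give Route 15 70 more to hit its cap of 100 — 60 left.
Route 14: +40 to 60 (cap) — 20 left.
Only 20 left; Route 5 takes them to reach 20.
Total = 13×60 + 7×30 + 11×20 + 14×100 = 2610.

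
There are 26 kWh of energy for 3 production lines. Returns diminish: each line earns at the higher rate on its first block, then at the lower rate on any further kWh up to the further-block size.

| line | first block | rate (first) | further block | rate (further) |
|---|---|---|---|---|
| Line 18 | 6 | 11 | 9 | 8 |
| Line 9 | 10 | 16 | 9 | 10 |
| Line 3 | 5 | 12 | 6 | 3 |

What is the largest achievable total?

Order all 6 blocks by rate: Line 9/first 16 > Line 3/first 12 > Line 18/first 11 > Line 9/second 10 > Line 18/second 8 > Line 3/second 3.
Fill Line 9 first block (10 at 16) — 16 left.
Line 3/first (12): +5 — 11 left.
Fill Line 18 first block (6 at 11) — 5 left.
Line 9/second: +5 of 9 at 10; pool empty.
Total = 16×10 + 12×5 + 11×6 + 10×5 = 336.

336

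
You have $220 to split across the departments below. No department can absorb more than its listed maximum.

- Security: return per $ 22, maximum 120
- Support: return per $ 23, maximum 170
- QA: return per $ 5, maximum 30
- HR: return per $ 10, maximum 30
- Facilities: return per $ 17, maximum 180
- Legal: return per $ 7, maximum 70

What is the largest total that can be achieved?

Highest return per $ first: Support 23 > Security 22 > Facilities 17 > HR 10 > Legal 7 > QA 5.
Support takes 170 to reach its cap of 170 → 50 left.
Security has room for 120 but only 50 remain, so it gets 50.
Total = 22×50 + 23×170 = 5010.

5010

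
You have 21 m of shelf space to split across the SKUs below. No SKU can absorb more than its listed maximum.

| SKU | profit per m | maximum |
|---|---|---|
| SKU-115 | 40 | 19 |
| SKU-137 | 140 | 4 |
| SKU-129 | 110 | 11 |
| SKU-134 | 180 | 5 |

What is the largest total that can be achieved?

Rank by profit per m: SKU-134 180 > SKU-137 140 > SKU-129 110 > SKU-115 40.
SKU-134: +5 to 5 (cap) ; 16 left.
Give SKU-137 4 to hit its cap of 4 ; 12 left.
SKU-129 takes 11 to reach its cap of 11 ; 1 left.
Only 1 left; SKU-115 takes them to reach 1.
Total = 40×1 + 140×4 + 110×11 + 180×5 = 2710.

2710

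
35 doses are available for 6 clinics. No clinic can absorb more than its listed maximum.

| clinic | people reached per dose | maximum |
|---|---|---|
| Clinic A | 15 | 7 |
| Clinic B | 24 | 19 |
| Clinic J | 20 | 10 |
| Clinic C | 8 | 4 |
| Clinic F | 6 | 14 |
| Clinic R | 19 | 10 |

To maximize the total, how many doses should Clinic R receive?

6

Rank by people reached per dose: Clinic B 24 > Clinic J 20 > Clinic R 19 > Clinic A 15 > Clinic C 8 > Clinic F 6.
Clinic B takes 19 to reach its cap of 19 — 16 left.
Clinic J takes 10 to reach its cap of 10 — 6 left.
Clinic R has room for 10 but only 6 remain, so it gets 6.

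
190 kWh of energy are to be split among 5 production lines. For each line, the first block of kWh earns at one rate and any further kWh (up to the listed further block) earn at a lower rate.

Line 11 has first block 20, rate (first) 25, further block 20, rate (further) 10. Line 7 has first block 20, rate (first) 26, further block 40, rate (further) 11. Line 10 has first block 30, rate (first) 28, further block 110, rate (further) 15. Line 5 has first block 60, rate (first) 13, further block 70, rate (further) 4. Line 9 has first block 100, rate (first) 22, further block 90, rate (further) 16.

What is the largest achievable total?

4380

Rank every tier by rate: Line 10/T1 28 > Line 7/T1 26 > Line 11/T1 25 > Line 9/T1 22 > Line 9/T2 16 > Line 10/T2 15 > Line 5/T1 13 > Line 7/T2 11 > Line 11/T2 10 > Line 5/T2 4.
Line 10/T1 (28): +30 ; 160 left.
Line 7/T1 (26): +20 ; 140 left.
Line 11/T1 (25): +20 ; 120 left.
Line 9/T1 (22): +100 ; 20 left.
20 remain; put them into Line 9 T2 at 16.
Total = 28×30 + 26×20 + 25×20 + 22×100 + 16×20 = 4380.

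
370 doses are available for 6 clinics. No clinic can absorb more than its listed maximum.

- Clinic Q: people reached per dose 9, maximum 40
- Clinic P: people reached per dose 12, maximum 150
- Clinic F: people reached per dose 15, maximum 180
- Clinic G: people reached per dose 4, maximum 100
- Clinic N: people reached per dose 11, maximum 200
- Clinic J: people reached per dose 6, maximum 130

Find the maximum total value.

4940

Rank by people reached per dose: Clinic F 15 > Clinic P 12 > Clinic N 11 > Clinic Q 9 > Clinic J 6 > Clinic G 4.
Give Clinic F 180 to hit its cap of 180 — 190 left.
Give Clinic P 150 to hit its cap of 150 — 40 left.
Only 40 left; Clinic N takes them to reach 40.
Total = 12×150 + 15×180 + 11×40 = 4940.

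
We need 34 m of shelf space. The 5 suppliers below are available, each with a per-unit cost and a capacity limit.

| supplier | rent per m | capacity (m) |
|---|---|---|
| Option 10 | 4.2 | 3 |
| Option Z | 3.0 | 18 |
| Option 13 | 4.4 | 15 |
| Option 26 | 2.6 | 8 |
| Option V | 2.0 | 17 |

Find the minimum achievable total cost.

81.8

Use suppliers in increasing cost order.
Option V (2.0): use full 17 — 17 m to go.
Option 26 (2.6): use full 8 — 9 m to go.
Option Z (3.0): take the remaining 9 — done.
Option 10, Option 13: unused.
Cost = 17×2.0 + 8×2.6 + 9×3.0 = 81.8.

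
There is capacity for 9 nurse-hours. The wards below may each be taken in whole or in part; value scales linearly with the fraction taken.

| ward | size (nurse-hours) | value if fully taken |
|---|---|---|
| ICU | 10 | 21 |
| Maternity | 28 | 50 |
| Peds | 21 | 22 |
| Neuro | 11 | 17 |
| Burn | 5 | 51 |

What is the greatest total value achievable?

Rank by value-to-size ratio: Burn 51/5≈10.2, ICU 21/10≈2.1, Maternity 50/28≈1.79, Neuro 17/11≈1.55, Peds 22/21≈1.05.
All 5 nurse-hours of Burn fit (value 51) — 4 remain.
Only 4 nurse-hours remain; take 4/10 of ICU for value 21×4/10 = 8.4.
Total value = 59.4.

59.4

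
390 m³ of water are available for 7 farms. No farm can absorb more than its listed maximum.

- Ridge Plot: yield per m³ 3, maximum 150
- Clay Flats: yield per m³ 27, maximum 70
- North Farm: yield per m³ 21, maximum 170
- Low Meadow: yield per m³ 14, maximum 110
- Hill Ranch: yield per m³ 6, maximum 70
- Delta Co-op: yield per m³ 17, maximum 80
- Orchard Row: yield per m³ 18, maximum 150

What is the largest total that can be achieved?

8160

Rank by yield per m³: Clay Flats 27 > North Farm 21 > Orchard Row 18 > Delta Co-op 17 > Low Meadow 14 > Hill Ranch 6 > Ridge Plot 3.
Clay Flats: +70 to 70 (cap) — 320 left.
North Farm takes 170 to reach its cap of 170 — 150 left.
Orchard Row: +150 to 150 (cap) — 0 left.
Total = 27×70 + 21×170 + 18×150 = 8160.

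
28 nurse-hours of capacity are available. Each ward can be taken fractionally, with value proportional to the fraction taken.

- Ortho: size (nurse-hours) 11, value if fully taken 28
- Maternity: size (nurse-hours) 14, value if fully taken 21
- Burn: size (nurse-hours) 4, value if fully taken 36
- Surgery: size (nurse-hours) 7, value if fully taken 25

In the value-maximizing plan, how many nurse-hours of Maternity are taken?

Rank by value-to-size ratio: Burn 36/4≈9, Surgery 25/7≈3.57, Ortho 28/11≈2.55, Maternity 21/14≈1.5.
All 4 nurse-hours of Burn fit (value 36) ; 24 remain.
Take all of Surgery (7 nurse-hours, value 25) ; 17 nurse-hours left.
Ortho: take in full, 11 nurse-hours for value 28 ; 6 left.
Fill the last 6 nurse-hours with part of Maternity: 6/14 of it earns 9.

6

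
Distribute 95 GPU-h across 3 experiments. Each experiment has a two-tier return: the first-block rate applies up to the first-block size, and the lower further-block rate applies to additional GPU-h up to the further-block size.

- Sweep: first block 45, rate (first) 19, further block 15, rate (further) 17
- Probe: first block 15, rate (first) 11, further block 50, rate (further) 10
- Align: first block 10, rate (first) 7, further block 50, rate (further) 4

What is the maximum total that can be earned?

Order all 6 blocks by rate: Sweep/T1 19 > Sweep/T2 17 > Probe/T1 11 > Probe/T2 10 > Align/T1 7 > Align/T2 4.
Fill Sweep T1 block (45 at 19) → 50 left.
Sweep/T2 (17): +15 → 35 left.
Fill Probe T1 block (15 at 11) → 20 left.
Probe/T2: +20 of 50 at 10; pool empty.
Total = 19×45 + 17×15 + 11×15 + 10×20 = 1475.

1475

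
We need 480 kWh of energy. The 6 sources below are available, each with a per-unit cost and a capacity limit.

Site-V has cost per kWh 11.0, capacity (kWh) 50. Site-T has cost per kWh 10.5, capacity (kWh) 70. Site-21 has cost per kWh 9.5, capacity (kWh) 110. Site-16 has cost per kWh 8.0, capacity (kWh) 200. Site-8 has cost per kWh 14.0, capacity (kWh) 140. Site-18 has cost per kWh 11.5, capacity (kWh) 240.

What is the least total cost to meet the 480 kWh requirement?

Fill from the cheapest source first.
Site-16 (8.0): use full 200 ; 280 kWh to go.
Take 110 from Site-21 at 9.5 ; need 170 more.
Site-T (10.5): use full 70 ; 100 kWh to go.
Take 50 from Site-V at 11.0 ; need 50 more.
Site-18 at 11.5: take 50 of its 240 ; requirement met.
Site-8: unused.
Cost = 200×8.0 + 110×9.5 + 70×10.5 + 50×11.0 + 50×11.5 = 4505.

4505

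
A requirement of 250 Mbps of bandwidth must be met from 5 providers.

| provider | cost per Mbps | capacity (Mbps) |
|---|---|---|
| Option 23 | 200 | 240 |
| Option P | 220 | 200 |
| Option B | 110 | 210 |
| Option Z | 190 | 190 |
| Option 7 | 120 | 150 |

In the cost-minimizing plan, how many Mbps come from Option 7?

Fill from the cheapest provider first.
Option B (110): use full 210 → 40 Mbps to go.
Take 40 from Option 7 at 120 to finish.
Option Z, Option 23, Option P: unused.

40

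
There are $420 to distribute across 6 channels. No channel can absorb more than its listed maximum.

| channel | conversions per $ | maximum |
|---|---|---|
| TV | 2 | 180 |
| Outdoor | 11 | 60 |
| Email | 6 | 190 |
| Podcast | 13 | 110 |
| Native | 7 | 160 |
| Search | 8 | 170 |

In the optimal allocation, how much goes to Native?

80

Order the channels by conversions per $: Podcast 13 > Outdoor 11 > Search 8 > Native 7 > Email 6 > TV 2.
Podcast: +110 to 110 (cap) → 310 left.
Give Outdoor 60 to hit its cap of 60 → 250 left.
Give Search 170 to hit its cap of 170 → 80 left.
Only 80 left; Native takes them to reach 80.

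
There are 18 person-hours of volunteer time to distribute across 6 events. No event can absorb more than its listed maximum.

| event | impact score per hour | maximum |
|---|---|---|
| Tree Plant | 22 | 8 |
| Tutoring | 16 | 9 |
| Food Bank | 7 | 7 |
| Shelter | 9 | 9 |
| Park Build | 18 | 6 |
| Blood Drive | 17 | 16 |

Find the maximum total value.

352

Rank by impact score per hour: Tree Plant 22 > Park Build 18 > Blood Drive 17 > Tutoring 16 > Shelter 9 > Food Bank 7.
Tree Plant takes 8 to reach its cap of 8 — 10 left.
Give Park Build 6 to hit its cap of 6 — 4 left.
Blood Drive: +4 (room for 16) → 4. Pool exhausted.
Total = 22×8 + 18×6 + 17×4 = 352.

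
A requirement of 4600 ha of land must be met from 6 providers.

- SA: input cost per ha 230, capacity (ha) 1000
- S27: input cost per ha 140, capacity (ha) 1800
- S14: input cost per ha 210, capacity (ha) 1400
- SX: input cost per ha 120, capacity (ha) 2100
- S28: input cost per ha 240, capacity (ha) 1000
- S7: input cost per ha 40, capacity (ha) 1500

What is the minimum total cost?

Fill from the cheapest provider first.
S7 at 40: take all 1500 ha → 3100 still needed.
SX at 120: take all 2100 ha → 1000 still needed.
S27 (140): take the remaining 1000 → done.
S14, SA, S28: unused.
Cost = 1500×40 + 2100×120 + 1000×140 = 452000.

452000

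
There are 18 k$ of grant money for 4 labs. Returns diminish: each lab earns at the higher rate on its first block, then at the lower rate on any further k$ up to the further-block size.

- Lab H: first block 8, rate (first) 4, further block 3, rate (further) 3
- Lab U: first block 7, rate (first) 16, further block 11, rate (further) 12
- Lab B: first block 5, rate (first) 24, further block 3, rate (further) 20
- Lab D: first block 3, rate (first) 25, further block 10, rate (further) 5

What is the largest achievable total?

Order all 8 blocks by rate: Lab D/T1 25 > Lab B/T1 24 > Lab B/T2 20 > Lab U/T1 16 > Lab U/T2 12 > Lab D/T2 5 > Lab H/T1 4 > Lab H/T2 3.
Fill Lab D T1 block (3 at 25) — 15 left.
Fill Lab B T1 block (5 at 24) — 10 left.
Fill Lab B T2 block (3 at 20) — 7 left.
Lab U T1 at 16: fill all 7 — 0 left.
Total = 25×3 + 24×5 + 20×3 + 16×7 = 367.

367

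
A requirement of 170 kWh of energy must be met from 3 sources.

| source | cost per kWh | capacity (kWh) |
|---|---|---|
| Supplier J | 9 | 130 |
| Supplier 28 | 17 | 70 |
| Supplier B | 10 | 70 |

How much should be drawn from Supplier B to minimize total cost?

Use sources in increasing cost order.
Supplier J (9): use full 130 — 40 kWh to go.
Take 40 from Supplier B at 10 to finish.
Supplier 28: unused.

40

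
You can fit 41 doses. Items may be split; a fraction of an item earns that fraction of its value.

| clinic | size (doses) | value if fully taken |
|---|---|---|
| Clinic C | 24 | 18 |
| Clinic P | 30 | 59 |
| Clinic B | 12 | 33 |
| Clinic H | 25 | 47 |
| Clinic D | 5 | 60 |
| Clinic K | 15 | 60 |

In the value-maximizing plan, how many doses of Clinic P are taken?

Rank by value-to-size ratio: Clinic D 60/5≈12, Clinic K 60/15≈4, Clinic B 33/12≈2.75, Clinic P 59/30≈1.97, Clinic H 47/25≈1.88, Clinic C 18/24≈0.75.
All 5 doses of Clinic D fit (value 60) ; 36 remain.
All 15 doses of Clinic K fit (value 60) ; 21 remain.
Take all of Clinic B (12 doses, value 33) ; 9 doses left.
Only 9 doses remain; take 9/30 of Clinic P for value 59×9/30 = 17.7.

9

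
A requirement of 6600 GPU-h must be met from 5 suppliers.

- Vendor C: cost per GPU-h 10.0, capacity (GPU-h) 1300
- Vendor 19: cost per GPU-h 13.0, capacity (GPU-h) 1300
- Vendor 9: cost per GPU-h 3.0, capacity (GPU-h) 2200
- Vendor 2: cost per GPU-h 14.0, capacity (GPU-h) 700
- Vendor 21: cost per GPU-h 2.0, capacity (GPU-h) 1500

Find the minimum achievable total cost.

43700

Cheapest first:
Vendor 21 at 2.0: take all 1500 GPU-h ; 5100 still needed.
Vendor 9 at 3.0: take all 2200 GPU-h ; 2900 still needed.
Vendor C at 10.0: take all 1300 GPU-h ; 1600 still needed.
Take 1300 from Vendor 19 at 13.0 ; need 300 more.
Vendor 2 at 14.0: take 300 of its 700 ; requirement met.
Cost = 1500×2.0 + 2200×3.0 + 1300×10.0 + 1300×13.0 + 300×14.0 = 43700.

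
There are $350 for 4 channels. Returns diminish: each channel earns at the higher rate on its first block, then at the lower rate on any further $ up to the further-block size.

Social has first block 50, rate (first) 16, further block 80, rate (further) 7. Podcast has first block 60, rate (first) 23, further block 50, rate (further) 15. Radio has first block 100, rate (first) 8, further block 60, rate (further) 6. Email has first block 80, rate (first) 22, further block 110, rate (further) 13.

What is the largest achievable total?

Treat each block as its own option and order by rate: Podcast/T1 23 > Email/T1 22 > Social/T1 16 > Podcast/T2 15 > Email/T2 13 > Radio/T1 8 > Social/T2 7 > Radio/T2 6.
Podcast T1 at 23: fill all 60 ; 290 left.
Email/T1 (22): +80 ; 210 left.
Social/T1 (16): +50 ; 160 left.
Podcast T2 at 15: fill all 50 ; 110 left.
Fill Email T2 block (110 at 13) ; 0 left.
Total = 23×60 + 22×80 + 16×50 + 15×50 + 13×110 = 6120.

6120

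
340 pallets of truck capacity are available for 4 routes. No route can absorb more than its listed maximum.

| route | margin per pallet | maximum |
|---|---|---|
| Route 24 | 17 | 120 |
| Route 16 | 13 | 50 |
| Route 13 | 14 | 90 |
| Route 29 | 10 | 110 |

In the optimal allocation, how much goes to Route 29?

Order the routes by margin per pallet: Route 24 17 > Route 13 14 > Route 16 13 > Route 29 10.
Route 24 takes 120 to reach its cap of 120 — 220 left.
Route 13 takes 90 to reach its cap of 90 — 130 left.
Route 16: +50 to 50 (cap) — 80 left.
Only 80 left; Route 29 takes them to reach 80.

80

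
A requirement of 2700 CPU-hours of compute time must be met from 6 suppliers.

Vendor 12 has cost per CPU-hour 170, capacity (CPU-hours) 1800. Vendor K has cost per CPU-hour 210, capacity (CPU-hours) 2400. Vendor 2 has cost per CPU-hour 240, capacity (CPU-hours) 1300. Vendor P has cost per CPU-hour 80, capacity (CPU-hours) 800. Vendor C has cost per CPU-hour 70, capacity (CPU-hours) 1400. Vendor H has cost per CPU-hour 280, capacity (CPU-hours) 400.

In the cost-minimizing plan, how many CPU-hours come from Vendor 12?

Use suppliers in increasing cost order.
Vendor C (70): use full 1400 → 1300 CPU-hours to go.
Take 800 from Vendor P at 80 → need 500 more.
Take 500 from Vendor 12 at 170 to finish.
Vendor K, Vendor 2, Vendor H: unused.

500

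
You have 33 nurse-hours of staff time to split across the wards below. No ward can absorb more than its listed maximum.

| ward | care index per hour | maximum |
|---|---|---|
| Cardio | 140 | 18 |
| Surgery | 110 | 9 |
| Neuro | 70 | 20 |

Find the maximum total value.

Order the wards by care index per hour: Cardio 140 > Surgery 110 > Neuro 70.
Cardio takes 18 to reach its cap of 18 → 15 left.
Surgery takes 9 to reach its cap of 9 → 6 left.
Only 6 left; Neuro takes them to reach 6.
Total = 140×18 + 110×9 + 70×6 = 3930.

3930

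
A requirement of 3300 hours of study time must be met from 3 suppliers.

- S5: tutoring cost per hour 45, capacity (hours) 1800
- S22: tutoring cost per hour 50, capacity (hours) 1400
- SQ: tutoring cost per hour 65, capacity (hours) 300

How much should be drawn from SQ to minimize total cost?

100

Cheapest first:
S5 at 45: take all 1800 hours — 1500 still needed.
S22 (50): use full 1400 — 100 hours to go.
SQ at 65: take 100 of its 300 — requirement met.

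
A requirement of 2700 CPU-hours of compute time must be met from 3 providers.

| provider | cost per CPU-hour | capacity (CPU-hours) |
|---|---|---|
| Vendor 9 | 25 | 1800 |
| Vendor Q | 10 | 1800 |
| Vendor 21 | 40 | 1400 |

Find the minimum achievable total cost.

Fill from the cheapest provider first.
Vendor Q at 10: take all 1800 CPU-hours → 900 still needed.
Vendor 9 at 25: take 900 of its 1800 → requirement met.
Vendor 21: unused.
Cost = 1800×10 + 900×25 = 40500.

40500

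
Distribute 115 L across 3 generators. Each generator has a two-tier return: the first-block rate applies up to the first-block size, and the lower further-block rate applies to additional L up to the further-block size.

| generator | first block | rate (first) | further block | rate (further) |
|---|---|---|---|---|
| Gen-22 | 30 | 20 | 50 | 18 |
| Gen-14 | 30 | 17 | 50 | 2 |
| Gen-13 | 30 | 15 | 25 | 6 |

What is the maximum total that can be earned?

Order all 6 blocks by rate: Gen-22/T1 20 > Gen-22/T2 18 > Gen-14/T1 17 > Gen-13/T1 15 > Gen-13/T2 6 > Gen-14/T2 2.
Gen-22/T1 (20): +30 — 85 left.
Fill Gen-22 T2 block (50 at 18) — 35 left.
Gen-14/T1 (17): +30 — 5 left.
Gen-13/T1: +5 of 30 at 15; pool empty.
Total = 20×30 + 18×50 + 17×30 + 15×5 = 2085.

2085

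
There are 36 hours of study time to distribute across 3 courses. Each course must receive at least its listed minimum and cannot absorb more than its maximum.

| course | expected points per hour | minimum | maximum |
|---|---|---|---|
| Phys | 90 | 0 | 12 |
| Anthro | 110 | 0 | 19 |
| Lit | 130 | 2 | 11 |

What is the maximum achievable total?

Meeting every minimum uses 0+0+2 = 2 hours, leaving 34.
Order the courses by expected points per hour: Lit 130 > Anthro 110 > Phys 90.
Lit: +9 to 11 (cap) ; 25 left.
Anthro takes 19 more to reach its cap of 19 ; 6 left.
Only 6 left; Phys takes them to reach 6.
Total = 90×6 + 110×19 + 130×11 = 4060.

4060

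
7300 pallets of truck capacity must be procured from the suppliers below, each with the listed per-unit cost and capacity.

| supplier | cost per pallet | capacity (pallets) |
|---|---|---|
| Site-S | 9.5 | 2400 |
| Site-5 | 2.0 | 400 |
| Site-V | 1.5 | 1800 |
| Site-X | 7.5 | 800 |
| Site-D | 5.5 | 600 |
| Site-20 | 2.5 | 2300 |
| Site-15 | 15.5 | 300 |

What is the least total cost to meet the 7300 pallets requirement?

Cheapest first:
Take 1800 from Site-V at 1.5 → need 5500 more.
Site-5 (2.0): use full 400 → 5100 pallets to go.
Site-20 at 2.5: take all 2300 pallets → 2800 still needed.
Site-D (5.5): use full 600 → 2200 pallets to go.
Site-X at 7.5: take all 800 pallets → 1400 still needed.
Site-S at 9.5: take 1400 of its 2400 → requirement met.
Site-15: unused.
Cost = 1800×1.5 + 400×2.0 + 2300×2.5 + 600×5.5 + 800×7.5 + 1400×9.5 = 31850.

31850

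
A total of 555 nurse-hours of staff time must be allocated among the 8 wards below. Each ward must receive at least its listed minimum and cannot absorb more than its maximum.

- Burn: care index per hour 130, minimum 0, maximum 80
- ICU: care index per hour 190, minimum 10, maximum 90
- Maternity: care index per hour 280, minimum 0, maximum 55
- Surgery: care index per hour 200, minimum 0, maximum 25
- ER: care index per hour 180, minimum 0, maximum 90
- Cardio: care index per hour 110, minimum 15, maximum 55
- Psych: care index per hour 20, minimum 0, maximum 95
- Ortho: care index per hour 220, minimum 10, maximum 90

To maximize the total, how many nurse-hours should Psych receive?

70

Meeting every minimum uses 0+10+0+0+0+15+0+10 = 35 nurse-hours, leaving 520.
Rank by care index per hour: Maternity 280 > Ortho 220 > Surgery 200 > ICU 190 > ER 180 > Burn 130 > Cardio 110 > Psych 20.
Give Maternity 55 more to hit its cap of 55 → 465 left.
Give Ortho 80 more to hit its cap of 90 → 385 left.
Surgery takes 25 more to reach its cap of 25 → 360 left.
ICU: +80 to 90 (cap) → 280 left.
ER takes 90 more to reach its cap of 90 → 190 left.
Give Burn 80 more to hit its cap of 80 → 110 left.
Give Cardio 40 more to hit its cap of 55 → 70 left.
Psych: +70 (room for 95) → 70. Pool exhausted.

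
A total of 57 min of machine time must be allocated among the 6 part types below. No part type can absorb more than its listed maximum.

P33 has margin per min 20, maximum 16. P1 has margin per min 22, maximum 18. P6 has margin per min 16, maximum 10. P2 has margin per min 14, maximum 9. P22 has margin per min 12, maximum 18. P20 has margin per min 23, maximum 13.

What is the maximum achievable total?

1175

Highest margin per min first: P20 23 > P1 22 > P33 20 > P6 16 > P2 14 > P22 12.
P20 takes 13 to reach its cap of 13 ; 44 left.
Give P1 18 to hit its cap of 18 ; 26 left.
P33 takes 16 to reach its cap of 16 ; 10 left.
P6 takes 10 to reach its cap of 10 ; 0 left.
Total = 20×16 + 22×18 + 16×10 + 23×13 = 1175.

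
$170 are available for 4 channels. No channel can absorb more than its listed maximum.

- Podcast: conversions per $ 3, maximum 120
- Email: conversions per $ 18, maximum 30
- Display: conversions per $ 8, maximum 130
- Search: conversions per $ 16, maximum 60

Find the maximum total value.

2140

Rank by conversions per $: Email 18 > Search 16 > Display 8 > Podcast 3.
Email takes 30 to reach its cap of 30 → 140 left.
Search takes 60 to reach its cap of 60 → 80 left.
Display has room for 130 but only 80 remain, so it gets 80.
Total = 18×30 + 8×80 + 16×60 = 2140.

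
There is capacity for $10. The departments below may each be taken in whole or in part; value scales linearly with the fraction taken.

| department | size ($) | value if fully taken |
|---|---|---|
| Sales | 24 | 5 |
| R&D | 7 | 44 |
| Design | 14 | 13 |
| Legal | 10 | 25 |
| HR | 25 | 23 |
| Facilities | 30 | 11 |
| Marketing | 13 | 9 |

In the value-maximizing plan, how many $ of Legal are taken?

Sort by value density: R&D 44/7≈6.29, Legal 25/10≈2.5, Design 13/14≈0.929, HR 23/25≈0.92, Marketing 9/13≈0.692, Facilities 11/30≈0.367, Sales 5/24≈0.208.
Take all of R&D (7 $, value 44) — 3 $ left.
3 $ left: a 3/10 share of Legal gives 25×3/10 = 7.5.

3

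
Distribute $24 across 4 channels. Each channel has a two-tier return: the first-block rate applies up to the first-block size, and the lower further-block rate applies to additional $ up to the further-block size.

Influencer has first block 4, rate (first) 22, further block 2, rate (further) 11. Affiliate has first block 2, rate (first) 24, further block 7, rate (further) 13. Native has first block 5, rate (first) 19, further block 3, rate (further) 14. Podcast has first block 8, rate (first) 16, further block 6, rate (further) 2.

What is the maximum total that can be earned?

Rank every tier by rate: Affiliate/tier1 24 > Influencer/tier1 22 > Native/tier1 19 > Podcast/tier1 16 > Native/tier2 14 > Affiliate/tier2 13 > Influencer/tier2 11 > Podcast/tier2 2.
Fill Affiliate tier1 block (2 at 24) — 22 left.
Influencer/tier1 (22): +4 — 18 left.
Native/tier1 (19): +5 — 13 left.
Podcast/tier1 (16): +8 — 5 left.
Fill Native tier2 block (3 at 14) — 2 left.
Affiliate tier2 at 13: only 2 left, fill 2.
Total = 24×2 + 22×4 + 19×5 + 16×8 + 14×3 + 13×2 = 427.

427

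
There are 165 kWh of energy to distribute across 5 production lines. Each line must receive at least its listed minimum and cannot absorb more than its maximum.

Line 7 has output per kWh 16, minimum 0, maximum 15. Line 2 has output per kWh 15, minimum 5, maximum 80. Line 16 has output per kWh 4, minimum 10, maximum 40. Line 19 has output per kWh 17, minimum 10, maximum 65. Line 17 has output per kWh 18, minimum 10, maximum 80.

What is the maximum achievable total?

2740

Meeting every minimum uses 0+5+10+10+10 = 35 kWh, leaving 130.
Highest output per kWh first: Line 17 18 > Line 19 17 > Line 7 16 > Line 2 15 > Line 16 4.
Line 17 takes 70 more to reach its cap of 80 — 60 left.
Line 19 takes 55 more to reach its cap of 65 — 5 left.
Only 5 left; Line 7 takes them to reach 5.
Total = 16×5 + 15×5 + 4×10 + 17×65 + 18×80 = 2740.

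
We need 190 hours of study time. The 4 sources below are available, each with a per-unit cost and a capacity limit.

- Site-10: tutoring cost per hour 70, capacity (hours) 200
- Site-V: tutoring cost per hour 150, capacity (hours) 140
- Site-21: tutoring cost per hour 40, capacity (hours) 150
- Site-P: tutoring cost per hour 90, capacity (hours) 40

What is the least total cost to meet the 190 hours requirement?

Cheapest first:
Site-21 at 40: take all 150 hours — 40 still needed.
Site-10 at 70: take 40 of its 200 — requirement met.
Site-P, Site-V: unused.
Cost = 150×40 + 40×70 = 8800.

8800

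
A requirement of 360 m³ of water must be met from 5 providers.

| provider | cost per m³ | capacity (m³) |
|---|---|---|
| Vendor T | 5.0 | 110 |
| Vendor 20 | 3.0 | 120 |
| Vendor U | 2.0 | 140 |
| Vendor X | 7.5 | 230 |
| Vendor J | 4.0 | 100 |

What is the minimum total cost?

Fill from the cheapest provider first.
Take 140 from Vendor U at 2.0 → need 220 more.
Take 120 from Vendor 20 at 3.0 → need 100 more.
Vendor J at 4.0: take all 100 m³ → 0 still needed.
Vendor T, Vendor X: unused.
Cost = 140×2.0 + 120×3.0 + 100×4.0 = 1040.

1040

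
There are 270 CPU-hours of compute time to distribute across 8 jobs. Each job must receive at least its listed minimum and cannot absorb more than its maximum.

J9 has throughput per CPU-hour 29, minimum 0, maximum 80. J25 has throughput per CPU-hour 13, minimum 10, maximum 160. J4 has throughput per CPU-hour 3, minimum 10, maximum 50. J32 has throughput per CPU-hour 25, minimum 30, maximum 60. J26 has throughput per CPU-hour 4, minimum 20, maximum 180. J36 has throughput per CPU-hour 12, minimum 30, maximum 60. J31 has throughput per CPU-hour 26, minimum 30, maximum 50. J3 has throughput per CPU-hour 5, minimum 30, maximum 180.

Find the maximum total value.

Meeting every minimum uses 0+10+10+30+20+30+30+30 = 160 CPU-hours, leaving 110.
Rank by throughput per CPU-hour: J9 29 > J31 26 > J32 25 > J25 13 > J36 12 > J3 5 > J26 4 > J4 3.
Give J9 80 more to hit its cap of 80 → 30 left.
J31: +20 to 50 (cap) → 10 left.
Only 10 left; J32 takes them to reach 40.
Total = 29×80 + 13×10 + 3×10 + 25×40 + 4×20 + 12×30 + 26×50 + 5×30 = 5370.

5370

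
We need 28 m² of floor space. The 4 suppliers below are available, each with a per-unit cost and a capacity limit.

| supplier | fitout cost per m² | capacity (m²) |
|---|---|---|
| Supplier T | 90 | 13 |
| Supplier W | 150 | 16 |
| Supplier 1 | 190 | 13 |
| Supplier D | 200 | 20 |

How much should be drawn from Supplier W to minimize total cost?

Use suppliers in increasing cost order.
Supplier T (90): use full 13 ; 15 m² to go.
Supplier W (150): take the remaining 15 ; done.
Supplier 1, Supplier D: unused.

15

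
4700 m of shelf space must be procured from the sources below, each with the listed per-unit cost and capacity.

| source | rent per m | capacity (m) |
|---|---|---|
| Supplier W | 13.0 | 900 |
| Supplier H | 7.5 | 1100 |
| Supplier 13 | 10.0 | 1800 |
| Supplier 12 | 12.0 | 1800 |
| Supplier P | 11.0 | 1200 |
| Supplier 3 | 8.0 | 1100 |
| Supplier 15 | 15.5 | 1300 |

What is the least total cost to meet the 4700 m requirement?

42750

Cheapest first:
Supplier H (7.5): use full 1100 — 3600 m to go.
Take 1100 from Supplier 3 at 8.0 — need 2500 more.
Supplier 13 at 10.0: take all 1800 m — 700 still needed.
Supplier P at 11.0: take 700 of its 1200 — requirement met.
Supplier 12, Supplier W, Supplier 15: unused.
Cost = 1100×7.5 + 1100×8.0 + 1800×10.0 + 700×11.0 = 42750.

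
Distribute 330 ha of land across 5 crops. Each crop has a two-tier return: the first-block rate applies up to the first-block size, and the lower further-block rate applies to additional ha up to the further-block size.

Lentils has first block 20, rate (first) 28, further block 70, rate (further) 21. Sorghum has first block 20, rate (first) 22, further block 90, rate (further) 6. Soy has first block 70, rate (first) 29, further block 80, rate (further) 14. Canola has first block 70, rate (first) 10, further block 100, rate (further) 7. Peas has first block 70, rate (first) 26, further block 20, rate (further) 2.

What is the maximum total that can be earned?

7440

Order all 10 blocks by rate: Soy/first 29 > Lentils/first 28 > Peas/first 26 > Sorghum/first 22 > Lentils/second 21 > Soy/second 14 > Canola/first 10 > Canola/second 7 > Sorghum/second 6 > Peas/second 2.
Fill Soy first block (70 at 29) → 260 left.
Fill Lentils first block (20 at 28) → 240 left.
Peas first at 26: fill all 70 → 170 left.
Sorghum first at 22: fill all 20 → 150 left.
Fill Lentils second block (70 at 21) → 80 left.
Fill Soy second block (80 at 14) → 0 left.
Total = 29×70 + 28×20 + 26×70 + 22×20 + 21×70 + 14×80 = 7440.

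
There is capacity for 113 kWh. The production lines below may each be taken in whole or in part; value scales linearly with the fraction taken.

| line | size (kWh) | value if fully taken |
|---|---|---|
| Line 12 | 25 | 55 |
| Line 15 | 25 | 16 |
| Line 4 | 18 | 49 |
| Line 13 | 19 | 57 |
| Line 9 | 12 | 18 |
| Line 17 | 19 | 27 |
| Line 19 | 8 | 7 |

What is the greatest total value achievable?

Sort by value density: Line 13 57/19≈3, Line 4 49/18≈2.72, Line 12 55/25≈2.2, Line 9 18/12≈1.5, Line 17 27/19≈1.42, Line 19 7/8≈0.875, Line 15 16/25≈0.64.
Take all of Line 13 (19 kWh, value 57) ; 94 kWh left.
Take all of Line 4 (18 kWh, value 49) ; 76 kWh left.
All 25 kWh of Line 12 fit (value 55) ; 51 remain.
Line 9: take in full, 12 kWh for value 18 ; 39 left.
All 19 kWh of Line 17 fit (value 27) ; 20 remain.
Take all of Line 19 (8 kWh, value 7) ; 12 kWh left.
Fill the last 12 kWh with part of Line 15: 12/25 of it earns 7.68.
Total value = 220.68.

220.68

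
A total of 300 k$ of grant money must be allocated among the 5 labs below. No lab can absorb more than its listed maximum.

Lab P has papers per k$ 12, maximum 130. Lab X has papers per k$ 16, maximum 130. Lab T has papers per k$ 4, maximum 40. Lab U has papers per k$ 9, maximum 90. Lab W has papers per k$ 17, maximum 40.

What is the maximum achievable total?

Highest papers per k$ first: Lab W 17 > Lab X 16 > Lab P 12 > Lab U 9 > Lab T 4.
Give Lab W 40 to hit its cap of 40 → 260 left.
Lab X: +130 to 130 (cap) → 130 left.
Lab P: +130 to 130 (cap) → 0 left.
Total = 12×130 + 16×130 + 17×40 = 4320.

4320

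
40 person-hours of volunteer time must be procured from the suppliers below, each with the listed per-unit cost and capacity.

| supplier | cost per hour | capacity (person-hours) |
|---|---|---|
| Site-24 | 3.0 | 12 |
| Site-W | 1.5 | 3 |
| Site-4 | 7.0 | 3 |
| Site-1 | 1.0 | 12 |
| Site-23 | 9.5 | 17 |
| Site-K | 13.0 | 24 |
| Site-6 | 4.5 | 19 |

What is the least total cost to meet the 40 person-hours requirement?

Use suppliers in increasing cost order.
Site-1 (1.0): use full 12 — 28 person-hours to go.
Take 3 from Site-W at 1.5 — need 25 more.
Take 12 from Site-24 at 3.0 — need 13 more.
Site-6 (4.5): take the remaining 13 — done.
Site-4, Site-23, Site-K: unused.
Cost = 12×1.0 + 3×1.5 + 12×3.0 + 13×4.5 = 111.

111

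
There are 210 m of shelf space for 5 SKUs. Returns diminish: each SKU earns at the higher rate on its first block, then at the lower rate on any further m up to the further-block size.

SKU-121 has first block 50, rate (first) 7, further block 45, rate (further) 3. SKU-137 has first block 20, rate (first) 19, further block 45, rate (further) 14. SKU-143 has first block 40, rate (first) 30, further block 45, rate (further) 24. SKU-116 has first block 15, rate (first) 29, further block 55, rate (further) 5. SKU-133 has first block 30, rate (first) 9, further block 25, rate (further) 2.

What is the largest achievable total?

Order all 10 blocks by rate: SKU-143/T1 30 > SKU-116/T1 29 > SKU-143/T2 24 > SKU-137/T1 19 > SKU-137/T2 14 > SKU-133/T1 9 > SKU-121/T1 7 > SKU-116/T2 5 > SKU-121/T2 3 > SKU-133/T2 2.
SKU-143/T1 (30): +40 ; 170 left.
SKU-116/T1 (29): +15 ; 155 left.
SKU-143 T2 at 24: fill all 45 ; 110 left.
SKU-137 T1 at 19: fill all 20 ; 90 left.
Fill SKU-137 T2 block (45 at 14) ; 45 left.
Fill SKU-133 T1 block (30 at 9) ; 15 left.
SKU-121/T1: +15 of 50 at 7; pool empty.
Total = 30×40 + 29×15 + 24×45 + 19×20 + 14×45 + 9×30 + 7×15 = 4100.

4100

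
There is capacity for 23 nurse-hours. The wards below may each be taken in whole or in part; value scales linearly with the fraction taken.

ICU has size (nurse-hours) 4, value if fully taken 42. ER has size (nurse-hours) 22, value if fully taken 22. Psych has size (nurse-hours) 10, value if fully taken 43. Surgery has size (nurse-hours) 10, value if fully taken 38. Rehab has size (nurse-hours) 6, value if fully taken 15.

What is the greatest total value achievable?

Sort by value density: ICU 42/4≈10.5, Psych 43/10≈4.3, Surgery 38/10≈3.8, Rehab 15/6≈2.5, ER 22/22≈1.
ICU: take in full, 4 nurse-hours for value 42 — 19 left.
Take all of Psych (10 nurse-hours, value 43) — 9 nurse-hours left.
9 nurse-hours left: a 9/10 share of Surgery gives 38×9/10 = 34.2.
Total value = 119.2.

119.2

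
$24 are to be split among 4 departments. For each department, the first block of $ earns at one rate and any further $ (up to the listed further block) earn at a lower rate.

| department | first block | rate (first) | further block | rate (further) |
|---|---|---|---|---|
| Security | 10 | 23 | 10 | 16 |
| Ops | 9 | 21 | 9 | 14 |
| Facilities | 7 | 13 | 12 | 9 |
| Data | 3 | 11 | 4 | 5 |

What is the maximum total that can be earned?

499

Rank every tier by rate: Security/tier1 23 > Ops/tier1 21 > Security/tier2 16 > Ops/tier2 14 > Facilities/tier1 13 > Data/tier1 11 > Facilities/tier2 9 > Data/tier2 5.
Fill Security tier1 block (10 at 23) — 14 left.
Fill Ops tier1 block (9 at 21) — 5 left.
5 remain; put them into Security tier2 at 16.
Total = 23×10 + 21×9 + 16×5 = 499.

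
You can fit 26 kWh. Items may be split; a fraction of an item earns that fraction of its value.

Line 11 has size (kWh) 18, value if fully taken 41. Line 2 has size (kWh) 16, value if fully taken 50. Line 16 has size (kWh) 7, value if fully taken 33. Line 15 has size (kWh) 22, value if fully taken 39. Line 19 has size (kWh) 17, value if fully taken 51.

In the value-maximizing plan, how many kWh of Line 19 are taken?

Best value per unit of size first: Line 16 33/7≈4.71, Line 2 50/16≈3.12, Line 19 51/17≈3, Line 11 41/18≈2.28, Line 15 39/22≈1.77.
Line 16: take in full, 7 kWh for value 33 — 19 left.
All 16 kWh of Line 2 fit (value 50) — 3 remain.
Fill the last 3 kWh with part of Line 19: 3/17 of it earns 9.

3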